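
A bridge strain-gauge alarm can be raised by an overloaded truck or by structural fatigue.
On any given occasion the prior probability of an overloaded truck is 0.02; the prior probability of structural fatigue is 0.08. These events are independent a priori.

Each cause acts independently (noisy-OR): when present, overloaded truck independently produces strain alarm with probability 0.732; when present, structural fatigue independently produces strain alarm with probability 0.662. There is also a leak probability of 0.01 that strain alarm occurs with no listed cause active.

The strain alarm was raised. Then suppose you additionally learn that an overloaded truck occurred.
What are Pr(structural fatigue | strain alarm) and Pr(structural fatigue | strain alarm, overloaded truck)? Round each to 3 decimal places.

Pr(structural fatigue | strain alarm) ≈ 0.704; Pr(structural fatigue | strain alarm, overloaded truck) ≈ 0.097

Under noisy-OR, P(strain alarm | causes) = 1 − (1−0.01)·∏(1−qᵢ) over the active causes.
Numerator (weight on configurations with structural fatigue): 0.052166 + 0.001457 = 0.053623
Normalizer over all consistent configurations: 0.01*0.98*0.92 + 0.66538*0.98*0.08 + 0.73468*0.02*0.92 + 0.910322*0.02*0.08 = 0.076157
P(structural fatigue | strain alarm) = 0.053623/0.076157 ≈ 0.704

With the extra evidence:
P(strain alarm | overloaded truck) = 0.73468*0.92 + 0.910322*0.08 = 0.675906 + 0.072826 = 0.748732
Restricting to configurations with structural fatigue present: 0.910322*0.08 = 0.072826.
P(structural fatigue | strain alarm, overloaded truck) = 0.072826 / 0.748732 ≈ 0.097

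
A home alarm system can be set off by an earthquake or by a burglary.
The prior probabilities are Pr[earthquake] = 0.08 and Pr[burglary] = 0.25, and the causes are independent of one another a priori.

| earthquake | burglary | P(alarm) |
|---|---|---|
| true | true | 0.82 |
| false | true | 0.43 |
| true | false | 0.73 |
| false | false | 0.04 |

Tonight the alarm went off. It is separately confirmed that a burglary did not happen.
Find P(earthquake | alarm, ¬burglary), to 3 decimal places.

P(earthquake | alarm, ¬burglary) ≈ 0.613

Sum P(alarm|·) weighted by the priors over both values of earthquake:
  P(alarm | ¬burglary) = 0.04×0.92 + 0.73×0.08
        = 0.036800 + 0.058400 = 0.095200
Configurations with earthquake contribute 0.058400, so
  P(earthquake | alarm, ¬burglary) = 0.058400 / 0.095200 ≈ 0.613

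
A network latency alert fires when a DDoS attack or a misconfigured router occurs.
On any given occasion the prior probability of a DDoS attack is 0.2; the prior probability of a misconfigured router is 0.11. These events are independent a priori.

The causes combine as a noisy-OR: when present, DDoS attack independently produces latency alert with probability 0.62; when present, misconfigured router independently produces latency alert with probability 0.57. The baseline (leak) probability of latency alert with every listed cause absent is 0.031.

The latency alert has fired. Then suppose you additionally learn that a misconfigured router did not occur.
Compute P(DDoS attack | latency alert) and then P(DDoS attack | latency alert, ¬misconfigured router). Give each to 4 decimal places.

Under noisy-OR, P(latency alert | causes) = 1 − (1−0.031)·∏(1−qᵢ) over the active causes.
Sum P(latency alert|·) weighted by the priors over the 4 (DDoS attack, misconfigured router) configurations:
  P(latency alert) = 0.031·0.8·0.89 + 0.58333·0.8·0.11 + 0.63178·0.2·0.89 + 0.841665·0.2·0.11
        = 0.022072 + 0.051333 + 0.112457 + 0.018517 = 0.204379
Configurations with DDoS attack contribute 0.130974, so
  P(DDoS attack | latency alert) = 0.130974 / 0.204379 ≈ 0.6408

With the extra evidence:
By total probability over both values of DDoS attack:
  P(latency alert | ¬misconfigured router) = 0.031*0.8 + 0.63178*0.2
        = 0.024800 + 0.126356 = 0.151156
The terms with DDoS attack present sum to 0.126356, so
  P(DDoS attack | latency alert, ¬misconfigured router) = 0.126356 / 0.151156 ≈ 0.8359
Ruling out misconfigured router raises the posterior on DDoS attack — the flip side of explaining away.

P(DDoS attack | latency alert) ≈ 0.6408; P(DDoS attack | latency alert, ¬misconfigured router) ≈ 0.8359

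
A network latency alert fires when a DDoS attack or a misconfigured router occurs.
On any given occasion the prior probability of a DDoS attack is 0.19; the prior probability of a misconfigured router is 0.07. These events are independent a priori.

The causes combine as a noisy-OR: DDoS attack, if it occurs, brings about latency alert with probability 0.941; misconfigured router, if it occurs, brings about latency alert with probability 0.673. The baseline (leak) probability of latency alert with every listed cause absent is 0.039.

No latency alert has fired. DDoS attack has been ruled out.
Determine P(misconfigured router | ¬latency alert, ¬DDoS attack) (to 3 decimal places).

Under noisy-OR, P(latency alert | causes) = 1 − (1−0.039)·∏(1−qᵢ) over the active causes.
Numerator (weight on configurations with misconfigured router): 0.314247*0.07 = 0.021997
Denominator P(¬latency alert | ¬DDoS attack): 0.961*0.93 + 0.314247*0.07 = 0.915727
P(misconfigured router | ¬latency alert, ¬DDoS attack) = 0.021997/0.915727 ≈ 0.024

P(misconfigured router | ¬latency alert, ¬DDoS attack) ≈ 0.024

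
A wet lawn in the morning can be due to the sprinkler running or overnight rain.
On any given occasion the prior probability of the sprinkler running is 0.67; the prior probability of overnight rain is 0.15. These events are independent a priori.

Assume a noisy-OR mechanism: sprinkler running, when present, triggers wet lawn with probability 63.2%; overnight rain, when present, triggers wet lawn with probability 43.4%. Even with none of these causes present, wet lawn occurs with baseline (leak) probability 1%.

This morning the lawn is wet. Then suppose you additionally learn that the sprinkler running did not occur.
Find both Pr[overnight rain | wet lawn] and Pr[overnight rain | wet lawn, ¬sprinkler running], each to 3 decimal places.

Pr[overnight rain | wet lawn] ≈ 0.218; Pr[overnight rain | wet lawn, ¬sprinkler running] ≈ 0.886

Under noisy-OR, P(wet lawn | causes) = 1 − (1−0.01)·∏(1−qᵢ) over the active causes.
Weight on overnight rain=true, given the evidence: 0.021763 + 0.079776 = 0.101539
Denominator P(wet lawn): 0.01×0.33×0.85 + 0.43966×0.33×0.15 + 0.63568×0.67×0.85 + 0.793795×0.67×0.15 = 0.466364
P(overnight rain | wet lawn) = 0.101539/0.466364 ≈ 0.218

Now also conditioning on sprinkler running≠true:
P(wet lawn | ¬sprinkler running) = 0.01×0.85 + 0.43966×0.15 = 0.008500 + 0.065949 = 0.074449
Of this, 0.065949 comes from 0.43966×0.15 (the overnight rain=true cases).
P(overnight rain | wet lawn, ¬sprinkler running) = 0.065949 / 0.074449 ≈ 0.886
Ruling out sprinkler running raises the posterior on overnight rain — the flip side of explaining away.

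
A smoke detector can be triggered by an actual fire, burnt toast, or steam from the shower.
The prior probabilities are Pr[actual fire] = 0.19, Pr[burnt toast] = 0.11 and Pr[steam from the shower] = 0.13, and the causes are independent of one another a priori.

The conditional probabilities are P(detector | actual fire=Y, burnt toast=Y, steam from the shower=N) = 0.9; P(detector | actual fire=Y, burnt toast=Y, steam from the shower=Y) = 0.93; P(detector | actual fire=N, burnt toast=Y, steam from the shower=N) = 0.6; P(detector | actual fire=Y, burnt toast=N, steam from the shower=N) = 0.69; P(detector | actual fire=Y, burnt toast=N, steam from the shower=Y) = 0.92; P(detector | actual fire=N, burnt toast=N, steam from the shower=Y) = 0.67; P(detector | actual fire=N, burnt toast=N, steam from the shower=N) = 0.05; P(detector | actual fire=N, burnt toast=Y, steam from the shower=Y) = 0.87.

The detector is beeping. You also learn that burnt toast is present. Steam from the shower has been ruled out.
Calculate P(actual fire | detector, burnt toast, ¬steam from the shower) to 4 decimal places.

Enumerate both values of actual fire and weight by the priors:
  P(detector | burnt toast, ¬steam from the shower) = 0.6×0.81 + 0.9×0.19
        = 0.486000 + 0.171000 = 0.657000
The terms with actual fire present sum to 0.171000, so
  P(actual fire | detector, burnt toast, ¬steam from the shower) = 0.171000 / 0.657000 ≈ 0.2603

P(actual fire | detector, burnt toast, ¬steam from the shower) ≈ 0.2603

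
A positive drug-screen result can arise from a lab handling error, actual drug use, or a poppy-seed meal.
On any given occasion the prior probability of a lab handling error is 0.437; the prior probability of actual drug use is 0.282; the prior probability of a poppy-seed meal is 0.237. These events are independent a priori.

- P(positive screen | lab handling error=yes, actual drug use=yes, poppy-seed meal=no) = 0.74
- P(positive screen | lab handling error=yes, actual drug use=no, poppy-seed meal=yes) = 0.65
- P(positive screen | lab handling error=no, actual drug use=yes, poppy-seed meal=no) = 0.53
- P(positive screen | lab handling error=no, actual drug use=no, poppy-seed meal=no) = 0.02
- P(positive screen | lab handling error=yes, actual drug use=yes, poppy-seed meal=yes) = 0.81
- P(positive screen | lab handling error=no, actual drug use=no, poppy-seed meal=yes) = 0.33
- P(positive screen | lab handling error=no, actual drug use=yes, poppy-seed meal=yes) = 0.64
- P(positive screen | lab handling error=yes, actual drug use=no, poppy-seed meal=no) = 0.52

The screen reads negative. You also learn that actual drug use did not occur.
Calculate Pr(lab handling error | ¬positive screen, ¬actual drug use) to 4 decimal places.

Sum P(¬positive screen|·) weighted by the priors over the 4 (lab handling error, poppy-seed meal) configurations:
  P(¬positive screen | ¬actual drug use) = 0.98*0.563*0.763 + 0.67*0.563*0.237 + 0.48*0.437*0.763 + 0.35*0.437*0.237
        = 0.420978 + 0.089399 + 0.160047 + 0.036249 = 0.706673
Configurations with lab handling error contribute 0.196296, so
  P(lab handling error | ¬positive screen, ¬actual drug use) = 0.196296 / 0.706673 ≈ 0.2778

Pr(lab handling error | ¬positive screen, ¬actual drug use) ≈ 0.2778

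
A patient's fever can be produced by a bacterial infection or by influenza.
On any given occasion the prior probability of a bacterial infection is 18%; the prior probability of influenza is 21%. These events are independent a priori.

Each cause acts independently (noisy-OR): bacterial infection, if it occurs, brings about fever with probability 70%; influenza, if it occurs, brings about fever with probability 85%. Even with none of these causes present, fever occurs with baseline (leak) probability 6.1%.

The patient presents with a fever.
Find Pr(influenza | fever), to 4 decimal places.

Pr(influenza | fever) ≈ 0.5652

Under noisy-OR, P(fever | causes) = 1 − (1−0.061)·∏(1−qᵢ) over the active causes.
By total probability over the 4 (bacterial infection, influenza) configurations:
  P(fever) = 0.061×0.82×0.79 + 0.85915×0.82×0.21 + 0.7183×0.18×0.79 + 0.957745×0.18×0.21
        = 0.039516 + 0.147946 + 0.102142 + 0.036203 = 0.325807
Keeping only the influenza-present terms gives 0.184149, so
  P(influenza | fever) = 0.184149 / 0.325807 ≈ 0.5652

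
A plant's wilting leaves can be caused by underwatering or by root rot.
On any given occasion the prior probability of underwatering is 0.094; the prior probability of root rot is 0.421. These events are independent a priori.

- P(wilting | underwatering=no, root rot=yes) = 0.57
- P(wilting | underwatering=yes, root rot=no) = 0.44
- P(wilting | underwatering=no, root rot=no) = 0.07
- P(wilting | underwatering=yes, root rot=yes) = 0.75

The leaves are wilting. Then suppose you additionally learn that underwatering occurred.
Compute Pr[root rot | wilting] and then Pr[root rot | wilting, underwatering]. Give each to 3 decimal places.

P(wilting) = 0.07×0.906×0.579 + 0.57×0.906×0.421 + 0.44×0.094×0.579 + 0.75×0.094×0.421 = 0.036720 + 0.217413 + 0.023947 + 0.029681 = 0.307761
The root rot-present share is 0.217413 + 0.029681 = 0.247094.
Hence the posterior is 0.247094/0.307761 ≈ 0.803.

With the extra evidence:
By total probability over both values of root rot:
  P(wilting | underwatering) = 0.44*0.579 + 0.75*0.421
        = 0.254760 + 0.315750 = 0.570510
Configurations with root rot contribute 0.315750, so
  P(root rot | wilting, underwatering) = 0.315750 / 0.570510 ≈ 0.553
Conditioning on underwatering lowers the posterior on root rot: the classic explaining-away effect in a common-effect structure.

Pr[root rot | wilting] ≈ 0.803; Pr[root rot | wilting, underwatering] ≈ 0.553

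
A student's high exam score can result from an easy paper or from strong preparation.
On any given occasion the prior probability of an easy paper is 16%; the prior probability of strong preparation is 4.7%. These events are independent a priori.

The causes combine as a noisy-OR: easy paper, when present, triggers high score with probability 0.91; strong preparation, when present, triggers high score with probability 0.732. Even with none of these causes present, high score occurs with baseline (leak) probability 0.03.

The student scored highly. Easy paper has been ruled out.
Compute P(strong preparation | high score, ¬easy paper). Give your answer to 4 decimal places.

Under noisy-OR, P(high score | causes) = 1 − (1−0.03)·∏(1−qᵢ) over the active causes.
Enumerate both values of strong preparation and weight by the priors:
  P(high score | ¬easy paper) = 0.03·0.953 + 0.74004·0.047
        = 0.028590 + 0.034782 = 0.063372
The terms with strong preparation present sum to 0.034782, so
  P(strong preparation | high score, ¬easy paper) = 0.034782 / 0.063372 ≈ 0.5489

P(strong preparation | high score, ¬easy paper) ≈ 0.5489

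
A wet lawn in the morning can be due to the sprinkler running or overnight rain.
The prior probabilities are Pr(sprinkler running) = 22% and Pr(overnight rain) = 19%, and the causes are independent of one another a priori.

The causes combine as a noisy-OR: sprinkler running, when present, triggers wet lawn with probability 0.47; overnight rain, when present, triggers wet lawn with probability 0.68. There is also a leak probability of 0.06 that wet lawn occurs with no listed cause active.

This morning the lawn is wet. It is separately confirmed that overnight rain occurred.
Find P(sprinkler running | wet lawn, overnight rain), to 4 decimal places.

Under noisy-OR, P(wet lawn | causes) = 1 − (1−0.06)·∏(1−qᵢ) over the active causes.
Numerator (weight on configurations with sprinkler running): 0.840576*0.22 = 0.184927
Normalizer over all consistent configurations: 0.6992*0.78 + 0.840576*0.22 = 0.730303
Posterior = 0.184927 / 0.730303 ≈ 0.2532

P(sprinkler running | wet lawn, overnight rain) ≈ 0.2532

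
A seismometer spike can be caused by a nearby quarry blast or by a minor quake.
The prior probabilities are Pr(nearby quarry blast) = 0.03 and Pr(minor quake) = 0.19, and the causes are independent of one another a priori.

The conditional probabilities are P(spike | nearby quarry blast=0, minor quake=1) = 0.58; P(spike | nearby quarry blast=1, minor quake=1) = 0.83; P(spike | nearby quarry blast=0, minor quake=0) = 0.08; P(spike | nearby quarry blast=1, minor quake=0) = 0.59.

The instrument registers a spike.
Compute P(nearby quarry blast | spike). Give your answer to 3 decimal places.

P(nearby quarry blast | spike) ≈ 0.101

Enumerate the 4 (nearby quarry blast, minor quake) configurations and weight by the priors:
  P(spike) = 0.08*0.97*0.81 + 0.58*0.97*0.19 + 0.59*0.03*0.81 + 0.83*0.03*0.19
        = 0.062856 + 0.106894 + 0.014337 + 0.004731 = 0.188818
Configurations with nearby quarry blast contribute 0.019068, so
  P(nearby quarry blast | spike) = 0.019068 / 0.188818 ≈ 0.101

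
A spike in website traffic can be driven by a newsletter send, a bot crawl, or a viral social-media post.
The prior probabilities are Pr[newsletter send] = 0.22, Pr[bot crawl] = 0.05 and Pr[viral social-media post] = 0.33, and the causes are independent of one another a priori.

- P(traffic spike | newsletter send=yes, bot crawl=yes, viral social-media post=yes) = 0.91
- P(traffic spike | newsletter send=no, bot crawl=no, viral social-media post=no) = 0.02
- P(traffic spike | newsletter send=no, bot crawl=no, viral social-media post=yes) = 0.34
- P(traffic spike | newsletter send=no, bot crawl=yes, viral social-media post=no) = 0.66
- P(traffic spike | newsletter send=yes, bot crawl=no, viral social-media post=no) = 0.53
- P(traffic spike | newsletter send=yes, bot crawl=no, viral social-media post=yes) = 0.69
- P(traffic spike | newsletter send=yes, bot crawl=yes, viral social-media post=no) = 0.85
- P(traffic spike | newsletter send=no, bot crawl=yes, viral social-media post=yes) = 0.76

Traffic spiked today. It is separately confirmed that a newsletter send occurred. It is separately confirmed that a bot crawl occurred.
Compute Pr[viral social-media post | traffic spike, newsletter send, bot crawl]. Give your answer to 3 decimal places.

Pr[viral social-media post | traffic spike, newsletter send, bot crawl] ≈ 0.345

By total probability over both values of viral social-media post:
  P(traffic spike | newsletter send, bot crawl) = 0.85*0.67 + 0.91*0.33
        = 0.569500 + 0.300300 = 0.869800
The terms with viral social-media post present sum to 0.300300, so
  P(viral social-media post | traffic spike, newsletter send, bot crawl) = 0.300300 / 0.869800 ≈ 0.345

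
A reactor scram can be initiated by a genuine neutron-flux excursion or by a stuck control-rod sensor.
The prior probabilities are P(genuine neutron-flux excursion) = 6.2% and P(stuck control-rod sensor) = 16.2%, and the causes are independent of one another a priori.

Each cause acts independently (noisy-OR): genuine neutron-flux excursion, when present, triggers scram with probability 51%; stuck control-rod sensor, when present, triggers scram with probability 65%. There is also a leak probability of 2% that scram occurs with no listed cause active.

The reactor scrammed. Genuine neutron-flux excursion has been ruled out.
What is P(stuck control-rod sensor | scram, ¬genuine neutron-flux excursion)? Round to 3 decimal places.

P(stuck control-rod sensor | scram, ¬genuine neutron-flux excursion) ≈ 0.864

Under noisy-OR, P(scram | causes) = 1 − (1−0.02)·∏(1−qᵢ) over the active causes.
Enumerate both values of stuck control-rod sensor and weight by the priors:
  P(scram | ¬genuine neutron-flux excursion) = 0.02·0.838 + 0.657·0.162
        = 0.016760 + 0.106434 = 0.123194
Keeping only the stuck control-rod sensor-present terms gives 0.106434, so
  P(stuck control-rod sensor | scram, ¬genuine neutron-flux excursion) = 0.106434 / 0.123194 ≈ 0.864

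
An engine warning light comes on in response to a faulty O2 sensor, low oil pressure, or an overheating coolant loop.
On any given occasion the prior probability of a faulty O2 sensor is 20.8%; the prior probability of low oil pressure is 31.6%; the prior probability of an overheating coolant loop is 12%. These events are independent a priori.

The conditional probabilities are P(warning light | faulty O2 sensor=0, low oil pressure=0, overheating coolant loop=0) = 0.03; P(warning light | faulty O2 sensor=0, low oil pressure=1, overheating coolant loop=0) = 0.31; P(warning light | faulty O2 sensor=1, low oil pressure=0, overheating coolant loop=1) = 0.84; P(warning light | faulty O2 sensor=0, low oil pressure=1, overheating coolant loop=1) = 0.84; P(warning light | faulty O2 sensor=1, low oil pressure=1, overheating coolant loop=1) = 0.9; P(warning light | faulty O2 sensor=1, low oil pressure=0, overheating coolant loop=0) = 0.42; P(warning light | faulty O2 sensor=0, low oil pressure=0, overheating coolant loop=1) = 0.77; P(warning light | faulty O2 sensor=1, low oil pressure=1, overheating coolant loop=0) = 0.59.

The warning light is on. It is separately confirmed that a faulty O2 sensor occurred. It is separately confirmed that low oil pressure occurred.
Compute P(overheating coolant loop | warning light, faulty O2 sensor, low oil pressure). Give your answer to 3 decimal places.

By total probability over both values of overheating coolant loop:
  P(warning light | faulty O2 sensor, low oil pressure) = 0.59·0.88 + 0.9·0.12
        = 0.519200 + 0.108000 = 0.627200
Keeping only the overheating coolant loop-present terms gives 0.108000, so
  P(overheating coolant loop | warning light, faulty O2 sensor, low oil pressure) = 0.108000 / 0.627200 ≈ 0.172

P(overheating coolant loop | warning light, faulty O2 sensor, low oil pressure) ≈ 0.172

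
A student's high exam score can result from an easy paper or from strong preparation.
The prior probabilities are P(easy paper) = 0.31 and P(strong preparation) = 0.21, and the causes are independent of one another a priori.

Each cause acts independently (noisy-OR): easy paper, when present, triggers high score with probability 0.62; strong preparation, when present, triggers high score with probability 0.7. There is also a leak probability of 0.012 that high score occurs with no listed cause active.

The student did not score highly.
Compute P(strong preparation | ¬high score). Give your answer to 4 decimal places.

P(strong preparation | ¬high score) ≈ 0.0739

Under noisy-OR, P(high score | causes) = 1 − (1−0.012)·∏(1−qᵢ) over the active causes.
P(¬high score) = 0.988*0.69*0.79 + 0.2964*0.69*0.21 + 0.37544*0.31*0.79 + 0.112632*0.31*0.21 = 0.538559 + 0.042948 + 0.091945 + 0.007332 = 0.680784
The strong preparation-present share is 0.042948 + 0.007332 = 0.050280.
P(strong preparation | ¬high score) = 0.050280 / 0.680784 ≈ 0.0739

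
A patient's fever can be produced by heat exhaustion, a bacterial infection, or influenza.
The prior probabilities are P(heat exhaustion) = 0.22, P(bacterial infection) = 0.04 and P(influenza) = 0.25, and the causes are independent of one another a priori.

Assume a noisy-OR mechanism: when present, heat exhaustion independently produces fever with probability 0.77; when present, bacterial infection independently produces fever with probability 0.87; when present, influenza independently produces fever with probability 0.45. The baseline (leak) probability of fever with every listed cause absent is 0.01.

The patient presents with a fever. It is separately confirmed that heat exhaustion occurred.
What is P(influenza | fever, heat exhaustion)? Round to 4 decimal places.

Under noisy-OR, P(fever | causes) = 1 − (1−0.01)·∏(1−qᵢ) over the active causes.
P(fever | heat exhaustion) = 0.7723*0.96*0.75 + 0.874765*0.96*0.25 + 0.970399*0.04*0.75 + 0.983719*0.04*0.25 = 0.556056 + 0.209944 + 0.029112 + 0.009837 = 0.804949
The influenza-present share is 0.209944 + 0.009837 = 0.219781.
P(influenza | fever, heat exhaustion) = 0.219781 / 0.804949 ≈ 0.2730

P(influenza | fever, heat exhaustion) ≈ 0.2730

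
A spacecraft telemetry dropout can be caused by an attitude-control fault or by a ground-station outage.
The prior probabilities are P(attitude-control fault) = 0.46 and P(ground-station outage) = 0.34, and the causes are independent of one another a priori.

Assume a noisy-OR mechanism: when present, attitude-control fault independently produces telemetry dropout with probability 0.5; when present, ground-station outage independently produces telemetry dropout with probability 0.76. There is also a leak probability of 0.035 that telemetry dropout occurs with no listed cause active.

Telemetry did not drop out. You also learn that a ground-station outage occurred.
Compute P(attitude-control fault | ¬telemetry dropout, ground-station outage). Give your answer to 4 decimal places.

Under noisy-OR, P(telemetry dropout | causes) = 1 − (1−0.035)·∏(1−qᵢ) over the active causes.
P(¬telemetry dropout | ground-station outage) = 0.2316*0.54 + 0.1158*0.46 = 0.125064 + 0.053268 = 0.178332
The attitude-control fault-present share is 0.1158*0.46 = 0.053268.
P(attitude-control fault | ¬telemetry dropout, ground-station outage) = 0.053268 / 0.178332 ≈ 0.2987

P(attitude-control fault | ¬telemetry dropout, ground-station outage) ≈ 0.2987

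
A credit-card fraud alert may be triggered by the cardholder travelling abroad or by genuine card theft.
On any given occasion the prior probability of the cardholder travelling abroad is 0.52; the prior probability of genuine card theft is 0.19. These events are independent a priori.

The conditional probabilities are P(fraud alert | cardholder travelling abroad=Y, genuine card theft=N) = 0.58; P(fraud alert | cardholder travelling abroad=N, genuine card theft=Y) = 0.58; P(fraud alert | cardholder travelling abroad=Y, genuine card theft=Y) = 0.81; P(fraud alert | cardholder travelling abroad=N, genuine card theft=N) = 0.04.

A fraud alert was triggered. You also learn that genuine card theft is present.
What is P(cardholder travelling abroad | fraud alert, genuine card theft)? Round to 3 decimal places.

P(cardholder travelling abroad | fraud alert, genuine card theft) ≈ 0.602

P(fraud alert | genuine card theft) = 0.58·0.48 + 0.81·0.52 = 0.278400 + 0.421200 = 0.699600
Of this, 0.421200 comes from 0.81·0.52 (the cardholder travelling abroad=true cases).
So P(cardholder travelling abroad | fraud alert, genuine card theft) = 0.421200/0.699600 ≈ 0.602.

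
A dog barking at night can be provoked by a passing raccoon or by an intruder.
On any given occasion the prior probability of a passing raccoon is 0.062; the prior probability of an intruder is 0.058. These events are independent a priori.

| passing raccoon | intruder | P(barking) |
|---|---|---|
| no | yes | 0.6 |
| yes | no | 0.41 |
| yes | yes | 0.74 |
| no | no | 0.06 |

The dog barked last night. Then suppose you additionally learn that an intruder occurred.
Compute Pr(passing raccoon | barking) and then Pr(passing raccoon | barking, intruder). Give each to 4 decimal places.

Weight on passing raccoon=true, given the evidence: 0.023946 + 0.002661 = 0.026607
Denominator P(barking): 0.06·0.938·0.942 + 0.6·0.938·0.058 + 0.41·0.062·0.942 + 0.74·0.062·0.058 = 0.112265
P(passing raccoon | barking) = 0.026607/0.112265 ≈ 0.2370

Now also conditioning on intruder=true:
Sum P(barking|·) weighted by the priors over both values of passing raccoon:
  P(barking | intruder) = 0.6·0.938 + 0.74·0.062
        = 0.562800 + 0.045880 = 0.608680
Keeping only the passing raccoon-present terms gives 0.045880, so
  P(passing raccoon | barking, intruder) = 0.045880 / 0.608680 ≈ 0.0754
Conditioning on intruder lowers the posterior on passing raccoon: the classic explaining-away effect in a common-effect structure.

Pr(passing raccoon | barking) ≈ 0.2370; Pr(passing raccoon | barking, intruder) ≈ 0.0754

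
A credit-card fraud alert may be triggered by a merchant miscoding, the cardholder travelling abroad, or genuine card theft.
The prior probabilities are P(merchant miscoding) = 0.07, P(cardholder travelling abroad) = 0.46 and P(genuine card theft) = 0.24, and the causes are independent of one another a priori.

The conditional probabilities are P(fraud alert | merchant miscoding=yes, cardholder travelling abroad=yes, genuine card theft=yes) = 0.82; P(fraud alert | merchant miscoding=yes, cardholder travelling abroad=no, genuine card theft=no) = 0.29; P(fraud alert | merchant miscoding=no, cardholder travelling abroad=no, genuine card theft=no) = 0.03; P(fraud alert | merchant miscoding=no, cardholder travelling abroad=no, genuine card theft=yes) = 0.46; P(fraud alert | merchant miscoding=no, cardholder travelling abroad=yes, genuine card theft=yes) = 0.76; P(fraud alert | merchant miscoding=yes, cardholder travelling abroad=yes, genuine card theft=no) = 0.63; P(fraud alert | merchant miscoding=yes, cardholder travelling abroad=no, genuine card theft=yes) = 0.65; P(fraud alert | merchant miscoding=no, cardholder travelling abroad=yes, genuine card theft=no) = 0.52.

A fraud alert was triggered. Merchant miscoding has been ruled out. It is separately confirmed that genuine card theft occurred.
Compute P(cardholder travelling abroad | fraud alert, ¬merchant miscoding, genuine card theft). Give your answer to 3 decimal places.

Numerator (weight on configurations with cardholder travelling abroad): 0.76*0.46 = 0.349600
The normalizing constant is 0.46*0.54 + 0.76*0.46 = 0.598000
P(cardholder travelling abroad | fraud alert, ¬merchant miscoding, genuine card theft) = 0.349600/0.598000 ≈ 0.585

P(cardholder travelling abroad | fraud alert, ¬merchant miscoding, genuine card theft) ≈ 0.585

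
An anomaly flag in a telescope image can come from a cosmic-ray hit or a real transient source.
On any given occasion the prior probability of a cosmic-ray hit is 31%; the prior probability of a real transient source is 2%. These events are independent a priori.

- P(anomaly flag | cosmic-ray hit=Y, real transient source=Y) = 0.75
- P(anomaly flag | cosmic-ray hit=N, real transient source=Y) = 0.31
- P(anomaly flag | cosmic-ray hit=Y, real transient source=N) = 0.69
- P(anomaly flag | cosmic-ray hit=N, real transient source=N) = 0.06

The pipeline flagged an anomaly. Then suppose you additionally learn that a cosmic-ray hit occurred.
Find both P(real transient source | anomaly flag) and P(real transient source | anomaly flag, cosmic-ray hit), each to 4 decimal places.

P(real transient source | anomaly flag) ≈ 0.0345; P(real transient source | anomaly flag, cosmic-ray hit) ≈ 0.0217

For the numerator, keep only real transient source=true terms: 0.004278 + 0.004650 = 0.008928
The normalizing constant is 0.06*0.69*0.98 + 0.31*0.69*0.02 + 0.69*0.31*0.98 + 0.75*0.31*0.02 = 0.259122
Posterior = 0.008928 / 0.259122 ≈ 0.0345

Now condition on the additional information:
Weight on real transient source=true, given the evidence: 0.75×0.02 = 0.015000
The normalizing constant is 0.69×0.98 + 0.75×0.02 = 0.691200
Posterior = 0.015000 / 0.691200 ≈ 0.0217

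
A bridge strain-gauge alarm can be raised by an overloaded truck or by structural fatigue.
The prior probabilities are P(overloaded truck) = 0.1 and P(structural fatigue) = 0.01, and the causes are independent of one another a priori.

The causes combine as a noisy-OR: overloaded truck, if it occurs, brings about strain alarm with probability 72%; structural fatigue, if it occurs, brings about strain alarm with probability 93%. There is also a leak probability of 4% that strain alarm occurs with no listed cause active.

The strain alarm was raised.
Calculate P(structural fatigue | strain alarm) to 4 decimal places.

Under noisy-OR, P(strain alarm | causes) = 1 − (1−0.04)·∏(1−qᵢ) over the active causes.
For the numerator, keep only structural fatigue=true terms: 0.008395 + 0.000981 = 0.009376
The normalizing constant is 0.04*0.9*0.99 + 0.9328*0.9*0.01 + 0.7312*0.1*0.99 + 0.981184*0.1*0.01 = 0.117405
Posterior = 0.009376 / 0.117405 ≈ 0.0799

P(structural fatigue | strain alarm) ≈ 0.0799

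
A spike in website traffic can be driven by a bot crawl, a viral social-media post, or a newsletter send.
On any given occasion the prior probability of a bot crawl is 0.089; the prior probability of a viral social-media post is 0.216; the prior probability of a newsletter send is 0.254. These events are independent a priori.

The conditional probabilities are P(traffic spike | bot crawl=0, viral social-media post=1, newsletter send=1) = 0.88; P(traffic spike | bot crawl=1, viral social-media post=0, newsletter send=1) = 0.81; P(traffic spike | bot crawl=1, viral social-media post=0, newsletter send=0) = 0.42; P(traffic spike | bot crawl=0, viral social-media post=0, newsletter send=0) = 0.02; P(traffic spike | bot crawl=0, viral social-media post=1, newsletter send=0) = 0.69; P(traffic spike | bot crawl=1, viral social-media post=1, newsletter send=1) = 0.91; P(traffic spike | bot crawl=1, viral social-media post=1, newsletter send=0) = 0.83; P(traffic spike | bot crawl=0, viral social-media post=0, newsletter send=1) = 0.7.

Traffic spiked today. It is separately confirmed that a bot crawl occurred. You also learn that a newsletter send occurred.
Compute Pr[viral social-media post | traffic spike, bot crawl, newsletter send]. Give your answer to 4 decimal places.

Pr[viral social-media post | traffic spike, bot crawl, newsletter send] ≈ 0.2364

Weight on viral social-media post=true, given the evidence: 0.91·0.216 = 0.196560
Denominator P(traffic spike | bot crawl, newsletter send): 0.81·0.784 + 0.91·0.216 = 0.831600
P(viral social-media post | traffic spike, bot crawl, newsletter send) = 0.196560/0.831600 ≈ 0.2364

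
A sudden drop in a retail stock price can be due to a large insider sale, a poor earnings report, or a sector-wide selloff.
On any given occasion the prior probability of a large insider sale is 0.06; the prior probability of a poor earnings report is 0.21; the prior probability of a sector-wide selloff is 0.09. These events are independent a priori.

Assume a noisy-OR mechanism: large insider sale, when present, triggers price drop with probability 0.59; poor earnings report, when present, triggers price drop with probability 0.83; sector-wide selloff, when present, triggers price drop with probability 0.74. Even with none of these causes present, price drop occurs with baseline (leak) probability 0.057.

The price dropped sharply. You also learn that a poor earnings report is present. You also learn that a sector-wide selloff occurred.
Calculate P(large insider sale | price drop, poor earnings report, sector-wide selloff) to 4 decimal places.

P(large insider sale | price drop, poor earnings report, sector-wide selloff) ≈ 0.0614

Under noisy-OR, P(price drop | causes) = 1 − (1−0.057)·∏(1−qᵢ) over the active causes.
P(price drop | poor earnings report, sector-wide selloff) = 0.958319×0.94 + 0.982911×0.06 = 0.900820 + 0.058975 = 0.959795
The large insider sale-present share is 0.982911×0.06 = 0.058975.
So P(large insider sale | price drop, poor earnings report, sector-wide selloff) = 0.058975/0.959795 ≈ 0.0614.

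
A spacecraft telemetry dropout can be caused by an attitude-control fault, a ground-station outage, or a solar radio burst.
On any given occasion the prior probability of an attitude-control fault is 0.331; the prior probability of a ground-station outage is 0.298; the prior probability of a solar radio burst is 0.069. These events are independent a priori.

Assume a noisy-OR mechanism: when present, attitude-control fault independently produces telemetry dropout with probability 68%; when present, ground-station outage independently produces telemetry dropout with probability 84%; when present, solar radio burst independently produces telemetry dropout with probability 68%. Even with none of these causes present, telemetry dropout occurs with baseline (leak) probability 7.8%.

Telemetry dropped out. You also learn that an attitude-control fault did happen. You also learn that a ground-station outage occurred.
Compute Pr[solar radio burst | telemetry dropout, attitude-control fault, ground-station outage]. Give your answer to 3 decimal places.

Under noisy-OR, P(telemetry dropout | causes) = 1 − (1−0.078)·∏(1−qᵢ) over the active causes.
P(telemetry dropout | attitude-control fault, ground-station outage) = 0.952794*0.931 + 0.984894*0.069 = 0.887051 + 0.067958 = 0.955009
Restricting to configurations with solar radio burst present: 0.984894*0.069 = 0.067958.
P(solar radio burst | telemetry dropout, attitude-control fault, ground-station outage) = 0.067958 / 0.955009 ≈ 0.071

Pr[solar radio burst | telemetry dropout, attitude-control fault, ground-station outage] ≈ 0.071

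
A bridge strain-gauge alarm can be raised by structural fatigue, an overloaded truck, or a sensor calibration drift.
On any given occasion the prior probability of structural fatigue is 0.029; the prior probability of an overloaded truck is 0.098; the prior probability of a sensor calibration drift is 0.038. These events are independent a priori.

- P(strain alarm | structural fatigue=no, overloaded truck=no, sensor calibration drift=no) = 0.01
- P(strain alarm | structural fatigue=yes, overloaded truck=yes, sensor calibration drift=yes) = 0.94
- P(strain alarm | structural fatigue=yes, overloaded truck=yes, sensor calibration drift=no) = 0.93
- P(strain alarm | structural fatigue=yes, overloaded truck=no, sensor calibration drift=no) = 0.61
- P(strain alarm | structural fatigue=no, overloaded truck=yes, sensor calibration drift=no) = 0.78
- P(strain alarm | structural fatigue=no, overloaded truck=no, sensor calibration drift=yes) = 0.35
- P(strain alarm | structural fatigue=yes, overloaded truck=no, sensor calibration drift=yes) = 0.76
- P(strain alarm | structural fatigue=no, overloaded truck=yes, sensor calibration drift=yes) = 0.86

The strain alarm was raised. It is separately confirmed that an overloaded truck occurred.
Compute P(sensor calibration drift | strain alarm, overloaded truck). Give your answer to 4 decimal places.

Sum P(strain alarm|·) weighted by the priors over the 4 (structural fatigue, sensor calibration drift) configurations:
  P(strain alarm | overloaded truck) = 0.78*0.971*0.962 + 0.86*0.971*0.038 + 0.93*0.029*0.962 + 0.94*0.029*0.038
        = 0.728600 + 0.031732 + 0.025945 + 0.001036 = 0.787313
Configurations with sensor calibration drift contribute 0.032768, so
  P(sensor calibration drift | strain alarm, overloaded truck) = 0.032768 / 0.787313 ≈ 0.0416

P(sensor calibration drift | strain alarm, overloaded truck) ≈ 0.0416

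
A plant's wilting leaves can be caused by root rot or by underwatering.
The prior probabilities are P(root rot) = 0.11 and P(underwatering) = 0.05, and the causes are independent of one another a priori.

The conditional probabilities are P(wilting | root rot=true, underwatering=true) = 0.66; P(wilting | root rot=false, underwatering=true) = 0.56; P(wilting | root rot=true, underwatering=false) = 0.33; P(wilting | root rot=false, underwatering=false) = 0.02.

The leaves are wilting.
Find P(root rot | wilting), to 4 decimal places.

Numerator (weight on configurations with root rot): 0.034485 + 0.003630 = 0.038115
The normalizing constant is 0.02×0.89×0.95 + 0.56×0.89×0.05 + 0.33×0.11×0.95 + 0.66×0.11×0.05 = 0.079945
P(root rot | wilting) = 0.038115/0.079945 ≈ 0.4768

P(root rot | wilting) ≈ 0.4768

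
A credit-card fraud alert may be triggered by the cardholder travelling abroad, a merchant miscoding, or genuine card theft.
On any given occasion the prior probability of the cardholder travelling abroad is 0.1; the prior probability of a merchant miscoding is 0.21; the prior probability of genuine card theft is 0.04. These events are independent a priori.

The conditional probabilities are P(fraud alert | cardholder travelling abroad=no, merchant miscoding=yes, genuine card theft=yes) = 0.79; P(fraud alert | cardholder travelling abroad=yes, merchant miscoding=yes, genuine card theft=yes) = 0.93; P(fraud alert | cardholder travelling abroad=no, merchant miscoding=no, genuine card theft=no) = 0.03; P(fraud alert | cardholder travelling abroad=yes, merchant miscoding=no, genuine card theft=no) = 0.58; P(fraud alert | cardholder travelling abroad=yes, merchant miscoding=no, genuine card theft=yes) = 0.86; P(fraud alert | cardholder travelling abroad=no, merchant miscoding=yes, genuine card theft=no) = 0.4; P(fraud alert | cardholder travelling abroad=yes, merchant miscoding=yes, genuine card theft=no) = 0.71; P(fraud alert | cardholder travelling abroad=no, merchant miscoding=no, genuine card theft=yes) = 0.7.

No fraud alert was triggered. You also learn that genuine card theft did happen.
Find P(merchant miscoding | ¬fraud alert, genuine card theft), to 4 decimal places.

P(¬fraud alert | genuine card theft) = 0.3*0.9*0.79 + 0.21*0.9*0.21 + 0.14*0.1*0.79 + 0.07*0.1*0.21 = 0.213300 + 0.039690 + 0.011060 + 0.001470 = 0.265520
Of this, 0.041160 comes from 0.039690 + 0.001470 (the merchant miscoding=true cases).
Hence the posterior is 0.041160/0.265520 ≈ 0.1550.

P(merchant miscoding | ¬fraud alert, genuine card theft) ≈ 0.1550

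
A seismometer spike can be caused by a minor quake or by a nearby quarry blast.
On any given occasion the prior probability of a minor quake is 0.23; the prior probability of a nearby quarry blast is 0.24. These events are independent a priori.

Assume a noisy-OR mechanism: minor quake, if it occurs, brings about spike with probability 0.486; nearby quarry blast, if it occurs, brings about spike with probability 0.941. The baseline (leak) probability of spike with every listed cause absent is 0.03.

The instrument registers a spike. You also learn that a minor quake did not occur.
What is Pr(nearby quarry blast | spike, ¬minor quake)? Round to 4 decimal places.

Pr(nearby quarry blast | spike, ¬minor quake) ≈ 0.9085

Under noisy-OR, P(spike | causes) = 1 − (1−0.03)·∏(1−qᵢ) over the active causes.
Enumerate both values of nearby quarry blast and weight by the priors:
  P(spike | ¬minor quake) = 0.03*0.76 + 0.94277*0.24
        = 0.022800 + 0.226265 = 0.249065
The terms with nearby quarry blast present sum to 0.226265, so
  P(nearby quarry blast | spike, ¬minor quake) = 0.226265 / 0.249065 ≈ 0.9085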